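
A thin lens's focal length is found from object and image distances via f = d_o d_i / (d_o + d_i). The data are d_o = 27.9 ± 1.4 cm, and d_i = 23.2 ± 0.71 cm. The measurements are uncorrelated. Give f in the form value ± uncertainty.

12.7 ± 0.358 cm

∂f/∂d_o = (d_i/(d_o+d_i))² = 0.206;  ∂f/∂d_i = (d_o/(d_o+d_i))² = 0.298
δf = √((∂f/∂d_o · δd_o)² + (∂f/∂d_i · δd_i)²) = √(0.0833 + 0.0448) = 0.358 cm
f = 12.7 cm.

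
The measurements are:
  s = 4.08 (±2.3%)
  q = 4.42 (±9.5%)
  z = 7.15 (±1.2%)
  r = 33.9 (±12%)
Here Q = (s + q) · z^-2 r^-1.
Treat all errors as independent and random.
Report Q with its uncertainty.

Let u = s + q = 8.50. δu = √(δs² + δq²) = √(0.00881 + 0.176) = 0.430, so δu/u = 0.0506.
Q is then a monomial in u, z, r:
δQ/Q = √((δu/u)² + (-2·δz/z)² + (-1·δr/r)²) = √(0.00256 + 0.000576 + 0.0144) = 0.132
Q = 0.00490, so δQ = 0.132 × 0.00490 = 0.000650.

0.00490 ± 0.000650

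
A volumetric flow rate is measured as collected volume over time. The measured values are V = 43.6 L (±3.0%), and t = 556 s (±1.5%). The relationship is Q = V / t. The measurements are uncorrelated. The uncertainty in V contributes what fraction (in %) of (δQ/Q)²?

80.0%

(δQ/Q)² = (1·δV/V)² + (-1·δt/t)²
  V term: (1×0.0300)² = 0.000900
  t term: (-1×0.0150)² = 0.000225
Total = 0.00112. Share from V = 0.000900/0.00112 = 0.800.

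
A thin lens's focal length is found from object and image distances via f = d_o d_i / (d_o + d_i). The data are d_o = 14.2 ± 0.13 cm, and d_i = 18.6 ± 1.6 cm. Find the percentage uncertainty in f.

∂f/∂d_o = (d_i/(d_o+d_i))² = 0.322;  ∂f/∂d_i = (d_o/(d_o+d_i))² = 0.187
δf = √((∂f/∂d_o · δd_o)² + (∂f/∂d_i · δd_i)²) = √(0.00175 + 0.0899) = 0.303 cm
f = 8.05 cm, so δf/f = 0.303/8.05 = 0.0376.

3.76%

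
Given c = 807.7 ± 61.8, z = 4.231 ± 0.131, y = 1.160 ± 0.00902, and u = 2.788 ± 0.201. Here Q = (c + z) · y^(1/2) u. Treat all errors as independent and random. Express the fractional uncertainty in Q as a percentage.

Let w = c + z = 811.9. δw = √(δc² + δz²) = √(3820 + 0.0172) = 61.8, so δw/w = 0.0761.
Q is then a monomial in w, y, u:
δQ/Q = √((δw/w)² + (½·δy/y)² + (1·δu/u)²) = √(0.00579 + 1.51e-05 + 0.00520) = 0.105

10.5%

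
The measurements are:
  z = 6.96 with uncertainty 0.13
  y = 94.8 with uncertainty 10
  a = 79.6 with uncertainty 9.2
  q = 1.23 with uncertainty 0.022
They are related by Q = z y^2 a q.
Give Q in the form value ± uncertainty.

For a monomial Q ∝ z, y^2, a, q, fractional errors add in quadrature:
  (1·δz/z)² = (1×0.0187)² = 0.000349;  (2·δy/y)² = (2×0.105)² = 0.0445;  (1·δa/a)² = (1×0.116)² = 0.0134;  (1·δq/q)² = (1×0.0179)² = 0.000320
δQ/Q = √(0.0585) = 0.242
Q = 6.12e+06, so δQ = 0.242 × 6.12e+06 = 1.48e+06.

(6.12 ± 1.48) × 10^6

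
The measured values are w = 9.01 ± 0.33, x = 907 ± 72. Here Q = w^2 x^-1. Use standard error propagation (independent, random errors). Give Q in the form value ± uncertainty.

For a monomial Q ∝ w^2, x^-1, fractional errors add in quadrature:
  (2·δw/w)² = (2×0.0366)² = 0.00537;  (-1·δx/x)² = (-1×0.0794)² = 0.00630
δQ/Q = √(0.0117) = 0.108
Q = 0.0895, so δQ = 0.108 × 0.0895 = 0.00967.

0.0895 ± 0.00967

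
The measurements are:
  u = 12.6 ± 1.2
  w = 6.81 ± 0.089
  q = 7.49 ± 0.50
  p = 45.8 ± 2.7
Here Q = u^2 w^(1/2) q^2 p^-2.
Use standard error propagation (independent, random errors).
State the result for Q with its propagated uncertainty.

11.1 ± 2.89

Each factor contributes (exponent × relative error)² to (δQ/Q)²:
  (2·δu/u)² = (2×0.0952)² = 0.0363;  (½·δw/w)² = (0.5×0.0131)² = 4.27e-05;  (2·δq/q)² = (2×0.0668)² = 0.0178;  (-2·δp/p)² = (-2×0.0590)² = 0.0139
δQ/Q = √(0.0681) = 0.261
Q = 11.1, so δQ = 0.261 × 11.1 = 2.89.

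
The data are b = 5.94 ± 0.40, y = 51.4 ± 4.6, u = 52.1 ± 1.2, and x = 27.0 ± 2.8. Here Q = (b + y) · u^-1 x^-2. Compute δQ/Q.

Let w = b + y = 57.3. δw = √(δb² + δy²) = √(0.160 + 21.2) = 4.62, so δw/w = 0.0805.
Q is then a monomial in w, u, x:
δQ/Q = √((δw/w)² + (-1·δu/u)² + (-2·δx/x)²) = √(0.00648 + 0.000531 + 0.0430) = 0.224

0.224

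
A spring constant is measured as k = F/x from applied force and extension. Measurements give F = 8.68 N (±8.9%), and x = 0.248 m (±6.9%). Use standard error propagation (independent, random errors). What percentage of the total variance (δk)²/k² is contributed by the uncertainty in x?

37.5%

(δk/k)² = (1·δF/F)² + (-1·δx/x)²
  F term: (1×0.0890)² = 0.00792
  x term: (-1×0.0690)² = 0.00476
Total = 0.0127. Share from x = 0.00476/0.0127 = 0.375.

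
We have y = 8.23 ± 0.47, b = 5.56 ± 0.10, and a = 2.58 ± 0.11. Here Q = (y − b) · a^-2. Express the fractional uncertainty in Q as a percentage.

Let u = y − b = 2.67. δu = √(δy² + δb²) = √(0.221 + 0.0100) = 0.481, so δu/u = 0.180.
Q is then a monomial in u, a:
δQ/Q = √((δu/u)² + (-2·δa/a)²) = √(0.0324 + 0.00727) = 0.199

19.9%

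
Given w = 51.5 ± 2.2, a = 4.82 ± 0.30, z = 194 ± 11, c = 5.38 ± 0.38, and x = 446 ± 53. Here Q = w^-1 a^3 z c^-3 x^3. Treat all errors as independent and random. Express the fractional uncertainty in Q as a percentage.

46.0%

Products/powers → add relative errors in quadrature, weighted by exponent:
  (-1·δw/w)² = (-1×0.0427)² = 0.00182;  (3·δa/a)² = (3×0.0622)² = 0.0349;  (1·δz/z)² = (1×0.0567)² = 0.00322;  (-3·δc/c)² = (-3×0.0706)² = 0.0449;  (3·δx/x)² = (3×0.119)² = 0.127
δQ/Q = √(0.212) = 0.460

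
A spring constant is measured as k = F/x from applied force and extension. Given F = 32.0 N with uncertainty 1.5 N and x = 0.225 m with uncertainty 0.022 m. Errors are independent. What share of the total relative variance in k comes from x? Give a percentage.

(δk/k)² = (1·δF/F)² + (-1·δx/x)²
  F term: (1×0.0469)² = 0.00220
  x term: (-1×0.0978)² = 0.00956
Total = 0.0118. Share from x = 0.00956/0.0118 = 0.813.

81.3%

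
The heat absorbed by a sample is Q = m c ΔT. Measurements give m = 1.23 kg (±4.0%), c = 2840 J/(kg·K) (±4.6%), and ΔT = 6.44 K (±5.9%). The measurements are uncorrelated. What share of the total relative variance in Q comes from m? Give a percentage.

(δQ/Q)² = (1·δm/m)² + (1·δc/c)² + (1·δΔT/ΔT)²
  m term: (1×0.0400)² = 0.00160
  c term: (1×0.0460)² = 0.00212
  ΔT term: (1×0.0590)² = 0.00348
Total = 0.00720. Share from m = 0.00160/0.00720 = 0.222.

22.2%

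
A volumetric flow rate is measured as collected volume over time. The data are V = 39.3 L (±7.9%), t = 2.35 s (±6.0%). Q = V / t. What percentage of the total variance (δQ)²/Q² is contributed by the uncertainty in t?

36.6%

(δQ/Q)² = (1·δV/V)² + (-1·δt/t)²
  V term: (1×0.0790)² = 0.00624
  t term: (-1×0.0600)² = 0.00360
Total = 0.00984. Share from t = 0.00360/0.00984 = 0.366.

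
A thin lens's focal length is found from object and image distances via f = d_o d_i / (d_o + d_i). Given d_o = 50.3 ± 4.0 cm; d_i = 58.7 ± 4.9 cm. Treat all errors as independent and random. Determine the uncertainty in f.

∂f/∂d_o = (d_i/(d_o+d_i))² = 0.290;  ∂f/∂d_i = (d_o/(d_o+d_i))² = 0.213
δf = √((∂f/∂d_o · δd_o)² + (∂f/∂d_i · δd_i)²) = √(1.35 + 1.09) = 1.56 cm

1.56 cm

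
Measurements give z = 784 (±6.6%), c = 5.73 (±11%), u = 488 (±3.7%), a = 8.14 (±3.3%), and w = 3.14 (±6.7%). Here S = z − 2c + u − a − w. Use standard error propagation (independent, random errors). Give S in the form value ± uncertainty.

1250 ± 54.8

S is a linear combination, so absolute uncertainties add in quadrature:
  (δz)² = 2680;  (2·δc)² = 1.59;  (δu)² = 326;  (δa)² = 0.0722;  (δw)² = 0.0443
δS = √(3010) = 54.8
S = 1250.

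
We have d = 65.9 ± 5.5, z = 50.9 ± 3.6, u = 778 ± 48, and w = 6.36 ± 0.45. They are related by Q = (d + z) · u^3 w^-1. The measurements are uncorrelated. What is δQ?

Let h = d + z = 117. δh = √(δd² + δz²) = √(30.2 + 13.0) = 6.57, so δh/h = 0.0563.
Q is then a monomial in h, u, w:
δQ/Q = √((δh/h)² + (3·δu/u)² + (-1·δw/w)²) = √(0.00317 + 0.0343 + 0.00501) = 0.206
Q = 8.65e+09, so δQ = 0.206 × 8.65e+09 = 1.78e+09.

1.78e+09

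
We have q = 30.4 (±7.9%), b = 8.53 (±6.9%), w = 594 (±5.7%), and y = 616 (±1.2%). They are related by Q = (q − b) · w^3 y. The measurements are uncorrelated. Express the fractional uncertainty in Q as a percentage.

Let u = q − b = 21.9. δu = √(δq² + δb²) = √(5.77 + 0.346) = 2.47, so δu/u = 0.113.
Q is then a monomial in u, w, y:
δQ/Q = √((δu/u)² + (3·δw/w)² + (1·δy/y)²) = √(0.0128 + 0.0292 + 0.000144) = 0.205

20.5%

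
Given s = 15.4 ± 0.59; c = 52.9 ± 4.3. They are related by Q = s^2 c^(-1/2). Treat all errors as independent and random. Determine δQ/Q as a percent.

Relative error in a monomial: (δQ/Q)² = Σ (nᵢ · δxᵢ/xᵢ)².
  (2·δs/s)² = (2×0.0383)² = 0.00587;  (−½·δc/c)² = (-0.5×0.0813)² = 0.00165
δQ/Q = √(0.00752) = 0.0867

8.67%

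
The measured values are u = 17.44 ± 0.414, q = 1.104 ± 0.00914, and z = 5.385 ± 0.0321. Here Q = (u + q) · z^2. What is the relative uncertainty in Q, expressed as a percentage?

Let w = u + q = 18.54. δw = √(δu² + δq²) = √(0.171 + 8.35e-05) = 0.414, so δw/w = 0.0223.
Q is then a monomial in w, z:
δQ/Q = √((δw/w)² + (2·δz/z)²) = √(0.000499 + 0.000142) = 0.0253

2.53%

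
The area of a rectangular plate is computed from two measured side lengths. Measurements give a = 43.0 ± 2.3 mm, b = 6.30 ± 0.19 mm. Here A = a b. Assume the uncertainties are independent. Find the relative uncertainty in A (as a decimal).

0.0614

Relative error in a monomial: (δA/A)² = Σ (nᵢ · δxᵢ/xᵢ)².
  (1·δa/a)² = (1×0.0535)² = 0.00286;  (1·δb/b)² = (1×0.0302)² = 0.000910
δA/A = √(0.00377) = 0.0614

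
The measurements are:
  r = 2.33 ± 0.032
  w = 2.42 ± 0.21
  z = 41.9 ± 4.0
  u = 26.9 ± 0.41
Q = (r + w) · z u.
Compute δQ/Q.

Let h = r + w = 4.75. δh = √(δr² + δw²) = √(0.00102 + 0.0441) = 0.212, so δh/h = 0.0447.
Q is then a monomial in h, z, u:
δQ/Q = √((δh/h)² + (1·δz/z)² + (1·δu/u)²) = √(0.00200 + 0.00911 + 0.000232) = 0.107

0.107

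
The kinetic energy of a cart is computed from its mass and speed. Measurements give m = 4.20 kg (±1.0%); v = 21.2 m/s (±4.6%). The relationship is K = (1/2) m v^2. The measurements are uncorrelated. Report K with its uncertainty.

944 ± 87.3 J

For a monomial K ∝ m, v^2, fractional errors add in quadrature:
  (1·δm/m)² = (1×0.0100)² = 0.000100;  (2·δv/v)² = (2×0.0460)² = 0.00846
δK/K = √(0.00856) = 0.0925
K = 944 J, so δK = 0.0925 × 944 = 87.3 J.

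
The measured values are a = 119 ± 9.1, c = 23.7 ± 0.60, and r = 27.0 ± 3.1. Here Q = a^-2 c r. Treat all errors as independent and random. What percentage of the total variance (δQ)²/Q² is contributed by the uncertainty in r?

(δQ/Q)² = (-2·δa/a)² + (1·δc/c)² + (1·δr/r)²
  a term: (-2×0.0765)² = 0.0234
  c term: (1×0.0253)² = 0.000641
  r term: (1×0.115)² = 0.0132
Total = 0.0372. Share from r = 0.0132/0.0372 = 0.354.

35.4%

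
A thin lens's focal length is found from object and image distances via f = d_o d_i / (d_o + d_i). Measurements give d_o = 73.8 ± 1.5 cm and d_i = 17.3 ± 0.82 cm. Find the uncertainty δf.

0.541 cm

∂f/∂d_o = (d_i/(d_o+d_i))² = 0.0361;  ∂f/∂d_i = (d_o/(d_o+d_i))² = 0.656
δf = √((∂f/∂d_o · δd_o)² + (∂f/∂d_i · δd_i)²) = √(0.00293 + 0.290) = 0.541 cm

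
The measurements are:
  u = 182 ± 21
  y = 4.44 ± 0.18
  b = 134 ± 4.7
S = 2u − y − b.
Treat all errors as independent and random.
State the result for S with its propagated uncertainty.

Each term contributes (cᵢ δxᵢ)² to (δS)²:
  (2·δu)² = 1760;  (δy)² = 0.0324;  (δb)² = 22.1
δS = √(1790) = 42.3
S = 226.

226 ± 42.3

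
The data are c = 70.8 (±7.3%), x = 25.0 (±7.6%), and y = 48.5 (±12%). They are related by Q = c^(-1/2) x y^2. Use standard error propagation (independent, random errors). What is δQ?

1780

Products/powers → add relative errors in quadrature, weighted by exponent:
  (−½·δc/c)² = (-0.5×0.0730)² = 0.00133;  (1·δx/x)² = (1×0.0760)² = 0.00578;  (2·δy/y)² = (2×0.120)² = 0.0576
δQ/Q = √(0.0647) = 0.254
Q = 6990, so δQ = 0.254 × 6990 = 1780.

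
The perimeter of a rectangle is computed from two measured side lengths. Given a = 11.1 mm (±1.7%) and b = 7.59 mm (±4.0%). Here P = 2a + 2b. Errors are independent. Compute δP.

P is a linear combination, so absolute uncertainties add in quadrature:
  (2·δa)² = 0.142;  (2·δb)² = 0.369
δP = √(0.511) = 0.715 mm

0.715 mm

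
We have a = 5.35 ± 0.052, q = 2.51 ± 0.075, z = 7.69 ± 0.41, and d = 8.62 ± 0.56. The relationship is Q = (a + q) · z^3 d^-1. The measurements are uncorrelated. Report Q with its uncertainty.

415 ± 71.7

Let u = a + q = 7.86. δu = √(δa² + δq²) = √(0.00270 + 0.00562) = 0.0913, so δu/u = 0.0116.
Q is then a monomial in u, z, d:
δQ/Q = √((δu/u)² + (3·δz/z)² + (-1·δd/d)²) = √(0.000135 + 0.0256 + 0.00422) = 0.173
Q = 415, so δQ = 0.173 × 415 = 71.7.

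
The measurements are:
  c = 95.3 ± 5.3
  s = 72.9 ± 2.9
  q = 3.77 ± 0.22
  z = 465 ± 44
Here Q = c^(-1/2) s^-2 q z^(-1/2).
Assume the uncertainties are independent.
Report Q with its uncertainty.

Products/powers → add relative errors in quadrature, weighted by exponent:
  (−½·δc/c)² = (-0.5×0.0556)² = 0.000773;  (-2·δs/s)² = (-2×0.0398)² = 0.00633;  (1·δq/q)² = (1×0.0584)² = 0.00341;  (−½·δz/z)² = (-0.5×0.0946)² = 0.00224
δQ/Q = √(0.0127) = 0.113
Q = 3.37e-06, so δQ = 0.113 × 3.37e-06 = 3.8e-07.

(3.37 ± 0.380) × 10^-6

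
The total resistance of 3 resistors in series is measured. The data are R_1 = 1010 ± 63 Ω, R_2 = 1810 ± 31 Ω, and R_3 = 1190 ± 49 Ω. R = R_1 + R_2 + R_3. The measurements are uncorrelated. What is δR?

Each term contributes (cᵢ δxᵢ)² to (δR)²:
  (δR_1)² = 3970;  (δR_2)² = 961;  (δR_3)² = 2400
δR = √(7330) = 85.6 Ω

85.6 Ω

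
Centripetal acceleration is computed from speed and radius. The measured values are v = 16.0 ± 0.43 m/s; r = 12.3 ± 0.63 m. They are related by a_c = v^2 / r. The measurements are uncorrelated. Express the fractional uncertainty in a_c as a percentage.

7.42%

Products/powers → add relative errors in quadrature, weighted by exponent:
  (2·δv/v)² = (2×0.0269)² = 0.00289;  (-1·δr/r)² = (-1×0.0512)² = 0.00262
δa_c/a_c = √(0.00551) = 0.0742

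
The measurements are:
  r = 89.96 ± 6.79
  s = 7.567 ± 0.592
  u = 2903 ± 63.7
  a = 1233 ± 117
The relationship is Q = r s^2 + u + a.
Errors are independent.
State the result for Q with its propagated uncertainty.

Let p = r·s^2 = 5151. δp/p = √((1·δr/r)² + (2·δs/s)²) = √(0.00570 + 0.0245) = 0.174, so δp = 895.
Q = p + u + a: δQ = √(δp² + δu² + δa²) = √(8.01e+05 + 4060 + 13700) = 905
Q = 9287.

9287 ± 905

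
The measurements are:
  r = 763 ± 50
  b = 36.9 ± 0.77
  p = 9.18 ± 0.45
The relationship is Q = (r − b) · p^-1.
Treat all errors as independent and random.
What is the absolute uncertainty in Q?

Let u = r − b = 726. δu = √(δr² + δb²) = √(2500 + 0.593) = 50.0, so δu/u = 0.0689.
Q is then a monomial in u, p:
δQ/Q = √((δu/u)² + (-1·δp/p)²) = √(0.00474 + 0.00240) = 0.0845
Q = 79.1, so δQ = 0.0845 × 79.1 = 6.69.

6.69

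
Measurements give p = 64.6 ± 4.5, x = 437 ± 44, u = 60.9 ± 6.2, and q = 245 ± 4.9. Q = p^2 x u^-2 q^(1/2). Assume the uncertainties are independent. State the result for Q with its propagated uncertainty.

Relative error in a monomial: (δQ/Q)² = Σ (nᵢ · δxᵢ/xᵢ)².
  (2·δp/p)² = (2×0.0697)² = 0.0194;  (1·δx/x)² = (1×0.101)² = 0.0101;  (-2·δu/u)² = (-2×0.102)² = 0.0415;  (½·δq/q)² = (0.5×0.0200)² = 0.000100
δQ/Q = √(0.0711) = 0.267
Q = 7700, so δQ = 0.267 × 7700 = 2050.

7700 ± 2050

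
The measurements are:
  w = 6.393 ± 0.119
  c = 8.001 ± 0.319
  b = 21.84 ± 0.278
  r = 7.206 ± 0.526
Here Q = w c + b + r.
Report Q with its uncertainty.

Let p = w·c = 51.15. δp/p = √((1·δw/w)² + (1·δc/c)²) = √(0.000346 + 0.00159) = 0.0440, so δp = 2.25.
Q = p + b + r: δQ = √(δp² + δb² + δr²) = √(5.07 + 0.0773 + 0.277) = 2.33
Q = 80.20.

80.20 ± 2.33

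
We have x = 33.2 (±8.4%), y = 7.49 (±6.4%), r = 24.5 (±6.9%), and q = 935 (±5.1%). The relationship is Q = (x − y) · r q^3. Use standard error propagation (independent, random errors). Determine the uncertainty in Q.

1.03e+11

Let u = x − y = 25.7. δu = √(δx² + δy²) = √(7.78 + 0.230) = 2.83, so δu/u = 0.110.
Q is then a monomial in u, r, q:
δQ/Q = √((δu/u)² + (1·δr/r)² + (3·δq/q)²) = √(0.0121 + 0.00476 + 0.0234) = 0.201
Q = 5.15e+11, so δQ = 0.201 × 5.15e+11 = 1.03e+11.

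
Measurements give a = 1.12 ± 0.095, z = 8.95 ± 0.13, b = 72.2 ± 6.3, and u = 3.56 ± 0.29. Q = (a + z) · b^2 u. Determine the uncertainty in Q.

Let w = a + z = 10.1. δw = √(δa² + δz²) = √(0.00903 + 0.0169) = 0.161, so δw/w = 0.0160.
Q is then a monomial in w, b, u:
δQ/Q = √((δw/w)² + (2·δb/b)² + (1·δu/u)²) = √(0.000256 + 0.0305 + 0.00664) = 0.193
Q = 1.87e+05, so δQ = 0.193 × 1.87e+05 = 36100.

36100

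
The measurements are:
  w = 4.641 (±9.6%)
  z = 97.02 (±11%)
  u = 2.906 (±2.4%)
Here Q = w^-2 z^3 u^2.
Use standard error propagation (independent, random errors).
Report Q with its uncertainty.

Each factor contributes (exponent × relative error)² to (δQ/Q)²:
  (-2·δw/w)² = (-2×0.0960)² = 0.0369;  (3·δz/z)² = (3×0.110)² = 0.109;  (2·δu/u)² = (2×0.0240)² = 0.00230
δQ/Q = √(0.148) = 0.385
Q = 358100, so δQ = 0.385 × 358100 = 1.38e+05.

(3.581 ± 1.38) × 10^5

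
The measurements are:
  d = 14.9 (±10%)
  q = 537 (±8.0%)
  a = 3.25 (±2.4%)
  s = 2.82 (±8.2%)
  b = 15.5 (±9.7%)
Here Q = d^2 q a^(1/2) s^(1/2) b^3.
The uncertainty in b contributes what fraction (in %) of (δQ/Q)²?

(δQ/Q)² = (2·δd/d)² + (1·δq/q)² + (½·δa/a)² + (½·δs/s)² + (3·δb/b)²
  d term: (2×0.100)² = 0.0400
  q term: (1×0.0800)² = 0.00640
  a term: (0.5×0.0240)² = 0.000144
  s term: (0.5×0.0820)² = 0.00168
  b term: (3×0.0970)² = 0.0847
Total = 0.133. Share from b = 0.0847/0.133 = 0.637.

63.7%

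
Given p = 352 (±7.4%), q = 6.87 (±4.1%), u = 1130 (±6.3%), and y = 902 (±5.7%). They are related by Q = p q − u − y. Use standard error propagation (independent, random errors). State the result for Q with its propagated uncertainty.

386 ± 223

Let w = p·q = 2420. δw/w = √((1·δp/p)² + (1·δq/q)²) = √(0.00548 + 0.00168) = 0.0846, so δw = 205.
Q = w − u − y: δQ = √(δw² + δu² + δy²) = √(41900 + 5070 + 2640) = 223
Q = 386.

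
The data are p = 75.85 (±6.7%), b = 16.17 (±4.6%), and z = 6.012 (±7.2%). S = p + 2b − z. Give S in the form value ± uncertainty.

102.2 ± 5.31

Sums and differences: (δS)² = Σ (cᵢ δxᵢ)².
  (δp)² = 25.8;  (2·δb)² = 2.21;  (δz)² = 0.187
δS = √(28.2) = 5.31
S = 102.2.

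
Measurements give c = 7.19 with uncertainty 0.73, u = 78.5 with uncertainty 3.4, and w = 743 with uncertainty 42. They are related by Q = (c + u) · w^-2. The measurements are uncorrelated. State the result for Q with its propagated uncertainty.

Let h = c + u = 85.7. δh = √(δc² + δu²) = √(0.533 + 11.6) = 3.48, so δh/h = 0.0406.
Q is then a monomial in h, w:
δQ/Q = √((δh/h)² + (-2·δw/w)²) = √(0.00165 + 0.0128) = 0.120
Q = 0.000155, so δQ = 0.120 × 0.000155 = 1.86e-05.

(1.55 ± 0.186) × 10^-4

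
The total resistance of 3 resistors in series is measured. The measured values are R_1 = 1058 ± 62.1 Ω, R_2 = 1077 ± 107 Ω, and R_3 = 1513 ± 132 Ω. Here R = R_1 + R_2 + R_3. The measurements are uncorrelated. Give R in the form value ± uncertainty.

3648 ± 181 Ω

Absolute uncertainties add in quadrature for a linear combination:
  (δR_1)² = 3860;  (δR_2)² = 11400;  (δR_3)² = 17400
δR = √(32700) = 181 Ω
R = 3648 Ω.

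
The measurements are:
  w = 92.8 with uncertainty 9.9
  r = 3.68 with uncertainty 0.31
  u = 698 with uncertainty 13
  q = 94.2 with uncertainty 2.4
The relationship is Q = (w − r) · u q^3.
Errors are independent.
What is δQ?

7.08e+09

Let h = w − r = 89.1. δh = √(δw² + δr²) = √(98.0 + 0.0961) = 9.90, so δh/h = 0.111.
Q is then a monomial in h, u, q:
δQ/Q = √((δh/h)² + (1·δu/u)² + (3·δq/q)²) = √(0.0124 + 0.000347 + 0.00584) = 0.136
Q = 5.2e+10, so δQ = 0.136 × 5.2e+10 = 7.08e+09.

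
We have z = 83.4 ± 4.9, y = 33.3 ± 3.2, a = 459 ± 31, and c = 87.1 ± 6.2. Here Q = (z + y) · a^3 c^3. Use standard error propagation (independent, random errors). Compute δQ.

Let u = z + y = 117. δu = √(δz² + δy²) = √(24.0 + 10.2) = 5.85, so δu/u = 0.0501.
Q is then a monomial in u, a, c:
δQ/Q = √((δu/u)² + (3·δa/a)² + (3·δc/c)²) = √(0.00251 + 0.0411 + 0.0456) = 0.299
Q = 7.46e+15, so δQ = 0.299 × 7.46e+15 = 2.23e+15.

2.23e+15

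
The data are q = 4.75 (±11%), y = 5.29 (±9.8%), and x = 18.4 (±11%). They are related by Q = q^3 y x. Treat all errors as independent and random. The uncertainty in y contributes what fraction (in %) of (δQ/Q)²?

(δQ/Q)² = (3·δq/q)² + (1·δy/y)² + (1·δx/x)²
  q term: (3×0.110)² = 0.109
  y term: (1×0.0980)² = 0.00960
  x term: (1×0.110)² = 0.0121
Total = 0.131. Share from y = 0.00960/0.131 = 0.0735.

7.35%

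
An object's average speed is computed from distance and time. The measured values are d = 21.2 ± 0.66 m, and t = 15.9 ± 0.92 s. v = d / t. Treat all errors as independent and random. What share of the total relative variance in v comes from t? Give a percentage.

77.5%

(δv/v)² = (1·δd/d)² + (-1·δt/t)²
  d term: (1×0.0311)² = 0.000969
  t term: (-1×0.0579)² = 0.00335
Total = 0.00432. Share from t = 0.00335/0.00432 = 0.775.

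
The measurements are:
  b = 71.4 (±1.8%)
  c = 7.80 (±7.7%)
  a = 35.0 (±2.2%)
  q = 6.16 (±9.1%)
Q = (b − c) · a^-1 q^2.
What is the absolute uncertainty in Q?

12.7

Let u = b − c = 63.6. δu = √(δb² + δc²) = √(1.65 + 0.361) = 1.42, so δu/u = 0.0223.
Q is then a monomial in u, a, q:
δQ/Q = √((δu/u)² + (-1·δa/a)² + (2·δq/q)²) = √(0.000498 + 0.000484 + 0.0331) = 0.185
Q = 69.0, so δQ = 0.185 × 69.0 = 12.7.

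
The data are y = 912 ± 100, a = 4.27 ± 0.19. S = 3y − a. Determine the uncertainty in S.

300

For a sum/difference, combine absolute errors in quadrature:
  (3·δy)² = 90000;  (δa)² = 0.0361
δS = √(90000) = 300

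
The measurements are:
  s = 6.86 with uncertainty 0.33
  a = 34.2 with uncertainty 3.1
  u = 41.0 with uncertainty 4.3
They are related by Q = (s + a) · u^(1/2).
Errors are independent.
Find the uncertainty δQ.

Let w = s + a = 41.1. δw = √(δs² + δa²) = √(0.109 + 9.61) = 3.12, so δw/w = 0.0759.
Q is then a monomial in w, u:
δQ/Q = √((δw/w)² + (½·δu/u)²) = √(0.00576 + 0.00275) = 0.0923
Q = 263, so δQ = 0.0923 × 263 = 24.3.

24.3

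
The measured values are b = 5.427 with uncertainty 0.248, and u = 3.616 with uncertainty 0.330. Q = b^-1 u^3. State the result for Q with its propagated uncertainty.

For a monomial Q ∝ b^-1, u^3, fractional errors add in quadrature:
  (-1·δb/b)² = (-1×0.0457)² = 0.00209;  (3·δu/u)² = (3×0.0913)² = 0.0750
δQ/Q = √(0.0770) = 0.278
Q = 8.712, so δQ = 0.278 × 8.712 = 2.42.

8.712 ± 2.42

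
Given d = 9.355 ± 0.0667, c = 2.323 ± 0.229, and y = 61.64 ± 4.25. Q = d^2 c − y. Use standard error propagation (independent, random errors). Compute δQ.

20.7

Let p = d^2·c = 203.3. δp/p = √((2·δd/d)² + (1·δc/c)²) = √(0.000203 + 0.00972) = 0.0996, so δp = 20.2.
Q = p − y: δQ = √(δp² + δy²) = √(410 + 18.1) = 20.7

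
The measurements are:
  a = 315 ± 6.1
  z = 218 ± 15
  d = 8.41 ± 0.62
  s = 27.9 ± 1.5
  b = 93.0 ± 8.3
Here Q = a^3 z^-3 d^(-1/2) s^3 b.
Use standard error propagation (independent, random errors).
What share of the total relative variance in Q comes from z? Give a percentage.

52.4%

(δQ/Q)² = (3·δa/a)² + (-3·δz/z)² + (−½·δd/d)² + (3·δs/s)² + (1·δb/b)²
  a term: (3×0.0194)² = 0.00338
  z term: (-3×0.0688)² = 0.0426
  d term: (-0.5×0.0737)² = 0.00136
  s term: (3×0.0538)² = 0.0260
  b term: (1×0.0892)² = 0.00797
Total = 0.0813. Share from z = 0.0426/0.0813 = 0.524.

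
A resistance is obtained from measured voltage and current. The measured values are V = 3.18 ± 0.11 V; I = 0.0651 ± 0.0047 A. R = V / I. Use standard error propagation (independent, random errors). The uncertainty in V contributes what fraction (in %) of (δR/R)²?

18.7%

(δR/R)² = (1·δV/V)² + (-1·δI/I)²
  V term: (1×0.0346)² = 0.00120
  I term: (-1×0.0722)² = 0.00521
Total = 0.00641. Share from V = 0.00120/0.00641 = 0.187.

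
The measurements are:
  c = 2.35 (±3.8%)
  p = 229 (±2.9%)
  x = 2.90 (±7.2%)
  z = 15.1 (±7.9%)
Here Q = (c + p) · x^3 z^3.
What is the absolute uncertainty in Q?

6.25e+06

Let u = c + p = 231. δu = √(δc² + δp²) = √(0.00797 + 44.1) = 6.64, so δu/u = 0.0287.
Q is then a monomial in u, x, z:
δQ/Q = √((δu/u)² + (3·δx/x)² + (3·δz/z)²) = √(0.000824 + 0.0467 + 0.0562) = 0.322
Q = 1.94e+07, so δQ = 0.322 × 1.94e+07 = 6.25e+06.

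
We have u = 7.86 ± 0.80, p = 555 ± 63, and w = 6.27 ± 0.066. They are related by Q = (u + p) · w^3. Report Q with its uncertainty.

Let h = u + p = 563. δh = √(δu² + δp²) = √(0.640 + 3970) = 63.0, so δh/h = 0.112.
Q is then a monomial in h, w:
δQ/Q = √((δh/h)² + (3·δw/w)²) = √(0.0125 + 0.000997) = 0.116
Q = 1.39e+05, so δQ = 0.116 × 1.39e+05 = 16100.

(1.39 ± 0.161) × 10^5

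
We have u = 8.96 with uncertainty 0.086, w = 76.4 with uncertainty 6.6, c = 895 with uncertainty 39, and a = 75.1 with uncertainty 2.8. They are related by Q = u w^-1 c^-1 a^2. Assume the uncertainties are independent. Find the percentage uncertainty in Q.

Each factor contributes (exponent × relative error)² to (δQ/Q)²:
  (1·δu/u)² = (1×0.00960)² = 9.21e-05;  (-1·δw/w)² = (-1×0.0864)² = 0.00746;  (-1·δc/c)² = (-1×0.0436)² = 0.00190;  (2·δa/a)² = (2×0.0373)² = 0.00556
δQ/Q = √(0.0150) = 0.123

12.3%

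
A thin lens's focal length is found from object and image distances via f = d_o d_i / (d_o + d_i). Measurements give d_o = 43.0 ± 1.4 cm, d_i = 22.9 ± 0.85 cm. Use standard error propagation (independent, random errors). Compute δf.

∂f/∂d_o = (d_i/(d_o+d_i))² = 0.121;  ∂f/∂d_i = (d_o/(d_o+d_i))² = 0.426
δf = √((∂f/∂d_o · δd_o)² + (∂f/∂d_i · δd_i)²) = √(0.0286 + 0.131) = 0.399 cm

0.399 cm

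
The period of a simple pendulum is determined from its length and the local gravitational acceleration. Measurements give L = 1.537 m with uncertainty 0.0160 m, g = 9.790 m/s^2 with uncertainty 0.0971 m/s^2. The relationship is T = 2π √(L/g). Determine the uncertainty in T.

0.0179 s

Since T is a product/quotient, work with relative uncertainties:
  (½·δL/L)² = (0.5×0.0104)² = 2.71e-05;  (−½·δg/g)² = (-0.5×0.00992)² = 2.46e-05
δT/T = √(5.17e-05) = 0.00719
T = 2.490 s, so δT = 0.00719 × 2.490 = 0.0179 s.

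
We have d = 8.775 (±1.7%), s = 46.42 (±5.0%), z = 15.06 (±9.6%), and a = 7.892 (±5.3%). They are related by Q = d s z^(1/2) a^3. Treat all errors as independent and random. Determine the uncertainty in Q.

Since Q is a product/quotient, work with relative uncertainties:
  (1·δd/d)² = (1×0.0170)² = 0.000289;  (1·δs/s)² = (1×0.0500)² = 0.00250;  (½·δz/z)² = (0.5×0.0960)² = 0.00230;  (3·δa/a)² = (3×0.0530)² = 0.0253
δQ/Q = √(0.0304) = 0.174
Q = 777000, so δQ = 0.174 × 777000 = 1.35e+05.

1.35e+05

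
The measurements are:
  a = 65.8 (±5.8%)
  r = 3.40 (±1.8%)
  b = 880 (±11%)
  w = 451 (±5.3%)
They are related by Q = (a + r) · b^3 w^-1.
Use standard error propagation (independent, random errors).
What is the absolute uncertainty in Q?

Let u = a + r = 69.2. δu = √(δa² + δr²) = √(14.6 + 0.00375) = 3.82, so δu/u = 0.0552.
Q is then a monomial in u, b, w:
δQ/Q = √((δu/u)² + (3·δb/b)² + (-1·δw/w)²) = √(0.00304 + 0.109 + 0.00281) = 0.339
Q = 1.05e+08, so δQ = 0.339 × 1.05e+08 = 3.54e+07.

3.54e+07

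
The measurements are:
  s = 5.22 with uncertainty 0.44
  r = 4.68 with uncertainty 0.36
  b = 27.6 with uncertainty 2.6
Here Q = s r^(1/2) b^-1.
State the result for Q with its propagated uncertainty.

Relative error in a monomial: (δQ/Q)² = Σ (nᵢ · δxᵢ/xᵢ)².
  (1·δs/s)² = (1×0.0843)² = 0.00711;  (½·δr/r)² = (0.5×0.0769)² = 0.00148;  (-1·δb/b)² = (-1×0.0942)² = 0.00887
δQ/Q = √(0.0175) = 0.132
Q = 0.409, so δQ = 0.132 × 0.409 = 0.0541.

0.409 ± 0.0541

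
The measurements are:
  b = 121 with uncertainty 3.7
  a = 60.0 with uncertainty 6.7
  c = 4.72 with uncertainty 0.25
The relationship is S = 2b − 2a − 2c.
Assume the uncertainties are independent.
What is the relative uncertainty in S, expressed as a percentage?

Absolute uncertainties add in quadrature for a linear combination:
  (2·δb)² = 54.8;  (2·δa)² = 180;  (2·δc)² = 0.250
δS = √(235) = 15.3
S = 113, so δS/S = 15.3/113 = 0.136.

13.6%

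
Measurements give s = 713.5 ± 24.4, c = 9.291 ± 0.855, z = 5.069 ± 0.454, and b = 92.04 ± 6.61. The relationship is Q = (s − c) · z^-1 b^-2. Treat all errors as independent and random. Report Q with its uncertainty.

Let u = s − c = 704.2. δu = √(δs² + δc²) = √(595 + 0.731) = 24.4, so δu/u = 0.0347.
Q is then a monomial in u, z, b:
δQ/Q = √((δu/u)² + (-1·δz/z)² + (-2·δb/b)²) = √(0.00120 + 0.00802 + 0.0206) = 0.173
Q = 0.01640, so δQ = 0.173 × 0.01640 = 0.00283.

0.01640 ± 0.00283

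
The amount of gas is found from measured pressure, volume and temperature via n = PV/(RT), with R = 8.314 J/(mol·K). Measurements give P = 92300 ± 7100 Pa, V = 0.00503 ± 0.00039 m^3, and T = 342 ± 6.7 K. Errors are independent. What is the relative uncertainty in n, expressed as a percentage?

Relative error in a monomial: (δn/n)² = Σ (nᵢ · δxᵢ/xᵢ)².
  (1·δP/P)² = (1×0.0769)² = 0.00592;  (1·δV/V)² = (1×0.0775)² = 0.00601;  (-1·δT/T)² = (-1×0.0196)² = 0.000384
δn/n = √(0.0123) = 0.111

11.1%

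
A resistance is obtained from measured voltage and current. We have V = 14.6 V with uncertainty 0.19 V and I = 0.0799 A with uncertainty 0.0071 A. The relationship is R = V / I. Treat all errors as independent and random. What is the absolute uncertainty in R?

Products/powers → add relative errors in quadrature, weighted by exponent:
  (1·δV/V)² = (1×0.0130)² = 0.000169;  (-1·δI/I)² = (-1×0.0889)² = 0.00790
δR/R = √(0.00807) = 0.0898
R = 183 Ω, so δR = 0.0898 × 183 = 16.4 Ω.

16.4 Ω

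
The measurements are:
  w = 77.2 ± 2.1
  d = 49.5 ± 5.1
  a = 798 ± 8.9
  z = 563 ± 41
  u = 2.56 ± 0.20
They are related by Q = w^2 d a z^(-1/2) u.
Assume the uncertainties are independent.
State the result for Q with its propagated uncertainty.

For a monomial Q ∝ w^2, d, a, z^(-1/2), u, fractional errors add in quadrature:
  (2·δw/w)² = (2×0.0272)² = 0.00296;  (1·δd/d)² = (1×0.103)² = 0.0106;  (1·δa/a)² = (1×0.0112)² = 0.000124;  (−½·δz/z)² = (-0.5×0.0728)² = 0.00133;  (1·δu/u)² = (1×0.0781)² = 0.00610
δQ/Q = √(0.0211) = 0.145
Q = 2.54e+07, so δQ = 0.145 × 2.54e+07 = 3.69e+06.

(2.54 ± 0.369) × 10^7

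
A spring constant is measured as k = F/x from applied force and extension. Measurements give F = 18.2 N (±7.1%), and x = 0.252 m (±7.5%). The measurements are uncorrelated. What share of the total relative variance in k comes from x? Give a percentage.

52.7%

(δk/k)² = (1·δF/F)² + (-1·δx/x)²
  F term: (1×0.0710)² = 0.00504
  x term: (-1×0.0750)² = 0.00562
Total = 0.0107. Share from x = 0.00562/0.0107 = 0.527.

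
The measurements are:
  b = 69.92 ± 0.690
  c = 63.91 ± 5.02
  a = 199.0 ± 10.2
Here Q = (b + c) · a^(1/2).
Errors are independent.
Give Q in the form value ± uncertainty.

1888 ± 86.3

Let u = b + c = 133.8. δu = √(δb² + δc²) = √(0.476 + 25.2) = 5.07, so δu/u = 0.0379.
Q is then a monomial in u, a:
δQ/Q = √((δu/u)² + (½·δa/a)²) = √(0.00143 + 0.000657) = 0.0457
Q = 1888, so δQ = 0.0457 × 1888 = 86.3.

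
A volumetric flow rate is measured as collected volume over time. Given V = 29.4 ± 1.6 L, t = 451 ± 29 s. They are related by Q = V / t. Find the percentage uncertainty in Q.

8.42%

Since Q is a product/quotient, work with relative uncertainties:
  (1·δV/V)² = (1×0.0544)² = 0.00296;  (-1·δt/t)² = (-1×0.0643)² = 0.00413
δQ/Q = √(0.00710) = 0.0842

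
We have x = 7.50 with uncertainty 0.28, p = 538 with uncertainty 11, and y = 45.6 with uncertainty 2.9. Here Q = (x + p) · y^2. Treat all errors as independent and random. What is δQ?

Let u = x + p = 546. δu = √(δx² + δp²) = √(0.0784 + 121) = 11.0, so δu/u = 0.0202.
Q is then a monomial in u, y:
δQ/Q = √((δu/u)² + (2·δy/y)²) = √(0.000407 + 0.0162) = 0.129
Q = 1.13e+06, so δQ = 0.129 × 1.13e+06 = 1.46e+05.

1.46e+05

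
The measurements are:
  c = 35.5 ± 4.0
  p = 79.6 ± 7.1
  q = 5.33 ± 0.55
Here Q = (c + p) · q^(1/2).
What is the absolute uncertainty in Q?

Let u = c + p = 115. δu = √(δc² + δp²) = √(16.0 + 50.4) = 8.15, so δu/u = 0.0708.
Q is then a monomial in u, q:
δQ/Q = √((δu/u)² + (½·δq/q)²) = √(0.00501 + 0.00266) = 0.0876
Q = 266, so δQ = 0.0876 × 266 = 23.3.

23.3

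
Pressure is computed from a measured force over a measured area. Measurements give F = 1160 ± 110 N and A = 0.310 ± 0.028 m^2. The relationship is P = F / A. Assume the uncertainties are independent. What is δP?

490 Pa

For a monomial P ∝ F, A^-1, fractional errors add in quadrature:
  (1·δF/F)² = (1×0.0948)² = 0.00899;  (-1·δA/A)² = (-1×0.0903)² = 0.00816
δP/P = √(0.0172) = 0.131
P = 3740 Pa, so δP = 0.131 × 3740 = 490 Pa.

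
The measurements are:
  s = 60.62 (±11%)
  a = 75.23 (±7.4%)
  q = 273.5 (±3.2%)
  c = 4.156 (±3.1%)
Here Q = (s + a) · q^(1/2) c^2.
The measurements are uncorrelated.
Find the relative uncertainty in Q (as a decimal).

0.0905

Let u = s + a = 135.8. δu = √(δs² + δa²) = √(44.5 + 31.0) = 8.69, so δu/u = 0.0639.
Q is then a monomial in u, q, c:
δQ/Q = √((δu/u)² + (½·δq/q)² + (2·δc/c)²) = √(0.00409 + 0.000256 + 0.00384) = 0.0905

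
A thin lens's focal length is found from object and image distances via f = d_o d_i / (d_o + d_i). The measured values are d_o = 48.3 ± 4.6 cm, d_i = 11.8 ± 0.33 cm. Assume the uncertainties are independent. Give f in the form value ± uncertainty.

∂f/∂d_o = (d_i/(d_o+d_i))² = 0.0385;  ∂f/∂d_i = (d_o/(d_o+d_i))² = 0.646
δf = √((∂f/∂d_o · δd_o)² + (∂f/∂d_i · δd_i)²) = √(0.0314 + 0.0454) = 0.277 cm
f = 9.48 cm.

9.48 ± 0.277 cm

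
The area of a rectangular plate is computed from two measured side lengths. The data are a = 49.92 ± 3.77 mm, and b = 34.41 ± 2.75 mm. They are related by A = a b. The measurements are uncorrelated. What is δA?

Each factor contributes (exponent × relative error)² to (δA/A)²:
  (1·δa/a)² = (1×0.0755)² = 0.00570;  (1·δb/b)² = (1×0.0799)² = 0.00639
δA/A = √(0.0121) = 0.110
A = 1718 mm^2, so δA = 0.110 × 1718 = 189 mm^2.

189 mm^2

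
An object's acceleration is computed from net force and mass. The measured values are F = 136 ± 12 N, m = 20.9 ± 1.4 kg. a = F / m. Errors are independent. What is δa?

a is a product of powers, so relative uncertainties combine in quadrature:
  (1·δF/F)² = (1×0.0882)² = 0.00779;  (-1·δm/m)² = (-1×0.0670)² = 0.00449
δa/a = √(0.0123) = 0.111
a = 6.51 m/s^2, so δa = 0.111 × 6.51 = 0.721 m/s^2.

0.721 m/s^2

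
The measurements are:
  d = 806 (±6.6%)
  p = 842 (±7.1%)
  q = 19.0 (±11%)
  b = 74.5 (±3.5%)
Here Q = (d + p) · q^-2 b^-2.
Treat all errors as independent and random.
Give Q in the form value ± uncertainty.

0.000823 ± 0.000194

Let u = d + p = 1650. δu = √(δd² + δp²) = √(2830 + 3570) = 80.0, so δu/u = 0.0486.
Q is then a monomial in u, q, b:
δQ/Q = √((δu/u)² + (-2·δq/q)² + (-2·δb/b)²) = √(0.00236 + 0.0484 + 0.00490) = 0.236
Q = 0.000823, so δQ = 0.236 × 0.000823 = 0.000194.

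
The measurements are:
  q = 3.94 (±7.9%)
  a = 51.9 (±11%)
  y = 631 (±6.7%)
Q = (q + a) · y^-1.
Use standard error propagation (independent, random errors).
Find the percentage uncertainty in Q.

Let u = q + a = 55.8. δu = √(δq² + δa²) = √(0.0969 + 32.6) = 5.72, so δu/u = 0.102.
Q is then a monomial in u, y:
δQ/Q = √((δu/u)² + (-1·δy/y)²) = √(0.0105 + 0.00449) = 0.122

12.2%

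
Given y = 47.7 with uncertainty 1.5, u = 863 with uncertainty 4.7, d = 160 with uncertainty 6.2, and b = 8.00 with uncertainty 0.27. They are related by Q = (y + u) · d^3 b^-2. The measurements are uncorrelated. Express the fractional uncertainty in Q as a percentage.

Let w = y + u = 911. δw = √(δy² + δu²) = √(2.25 + 22.1) = 4.93, so δw/w = 0.00542.
Q is then a monomial in w, d, b:
δQ/Q = √((δw/w)² + (3·δd/d)² + (-2·δb/b)²) = √(2.93e-05 + 0.0135 + 0.00456) = 0.135

13.5%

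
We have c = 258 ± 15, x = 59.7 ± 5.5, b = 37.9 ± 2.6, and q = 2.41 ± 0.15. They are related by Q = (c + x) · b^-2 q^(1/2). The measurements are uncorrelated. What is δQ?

Let u = c + x = 318. δu = √(δc² + δx²) = √(225 + 30.2) = 16.0, so δu/u = 0.0503.
Q is then a monomial in u, b, q:
δQ/Q = √((δu/u)² + (-2·δb/b)² + (½·δq/q)²) = √(0.00253 + 0.0188 + 0.000968) = 0.149
Q = 0.343, so δQ = 0.149 × 0.343 = 0.0513.

0.0513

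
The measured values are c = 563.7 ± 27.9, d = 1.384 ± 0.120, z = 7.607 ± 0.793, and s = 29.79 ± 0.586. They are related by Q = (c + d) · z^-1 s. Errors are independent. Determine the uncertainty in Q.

Let u = c + d = 565.1. δu = √(δc² + δd²) = √(778 + 0.0144) = 27.9, so δu/u = 0.0494.
Q is then a monomial in u, z, s:
δQ/Q = √((δu/u)² + (-1·δz/z)² + (1·δs/s)²) = √(0.00244 + 0.0109 + 0.000387) = 0.117
Q = 2213, so δQ = 0.117 × 2213 = 259.

259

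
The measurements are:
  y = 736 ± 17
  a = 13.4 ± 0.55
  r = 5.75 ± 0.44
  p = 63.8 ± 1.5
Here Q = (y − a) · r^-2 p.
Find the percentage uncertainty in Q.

15.7%

Let u = y − a = 723. δu = √(δy² + δa²) = √(289 + 0.303) = 17.0, so δu/u = 0.0235.
Q is then a monomial in u, r, p:
δQ/Q = √((δu/u)² + (-2·δr/r)² + (1·δp/p)²) = √(0.000554 + 0.0234 + 0.000553) = 0.157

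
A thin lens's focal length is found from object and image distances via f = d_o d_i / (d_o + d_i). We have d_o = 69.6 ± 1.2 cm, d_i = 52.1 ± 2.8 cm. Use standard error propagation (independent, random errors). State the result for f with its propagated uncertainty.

∂f/∂d_o = (d_i/(d_o+d_i))² = 0.183;  ∂f/∂d_i = (d_o/(d_o+d_i))² = 0.327
δf = √((∂f/∂d_o · δd_o)² + (∂f/∂d_i · δd_i)²) = √(0.0484 + 0.839) = 0.942 cm
f = 29.8 cm.

29.8 ± 0.942 cm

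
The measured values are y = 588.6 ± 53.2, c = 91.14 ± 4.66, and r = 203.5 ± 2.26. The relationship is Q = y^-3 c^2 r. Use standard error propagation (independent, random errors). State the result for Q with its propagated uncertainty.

0.008289 ± 0.00240

Relative error in a monomial: (δQ/Q)² = Σ (nᵢ · δxᵢ/xᵢ)².
  (-3·δy/y)² = (-3×0.0904)² = 0.0735;  (2·δc/c)² = (2×0.0511)² = 0.0105;  (1·δr/r)² = (1×0.0111)² = 0.000123
δQ/Q = √(0.0841) = 0.290
Q = 0.008289, so δQ = 0.290 × 0.008289 = 0.00240.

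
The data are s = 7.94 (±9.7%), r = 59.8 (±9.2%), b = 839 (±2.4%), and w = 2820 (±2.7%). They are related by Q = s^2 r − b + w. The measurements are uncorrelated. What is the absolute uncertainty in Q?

Let p = s^2·r = 3770. δp/p = √((2·δs/s)² + (1·δr/r)²) = √(0.0376 + 0.00846) = 0.215, so δp = 809.
Q = p − b + w: δQ = √(δp² + δb² + δw²) = √(6.55e+05 + 405 + 5800) = 813

813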